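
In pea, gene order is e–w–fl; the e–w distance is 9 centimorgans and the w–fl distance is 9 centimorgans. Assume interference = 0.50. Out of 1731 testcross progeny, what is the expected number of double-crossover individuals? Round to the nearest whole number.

Map distances give recombination frequencies of 0.090 and 0.090 for the two intervals.
With interference 0.50 (so coincidence = 0.50), expected double-crossover frequency = 0.090 × 0.090 × 0.50 = 0.00405.
Expected number = 0.00405 × 1731 = 7.01 ≈ 7.

7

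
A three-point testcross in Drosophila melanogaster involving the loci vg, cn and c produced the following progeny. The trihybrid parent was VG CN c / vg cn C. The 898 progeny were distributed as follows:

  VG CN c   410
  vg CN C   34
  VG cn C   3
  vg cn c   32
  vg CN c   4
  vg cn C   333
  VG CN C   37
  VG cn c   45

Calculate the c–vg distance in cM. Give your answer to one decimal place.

8.5 cM

The two rarest classes, vg CN c and VG cn C, are the double crossovers. Comparing them with the parentals, only the vg allele has switched, so vg is the middle locus and the order is cn – vg – c.
Crossovers in the vg–c interval produce the single-crossover classes VG CN C and vg cn c (37 + 32 = 69) plus the double crossovers (7).
RF(vg–c) = (69 + 7) / 898 = 76/898 = 0.0846 → 8.5 cM.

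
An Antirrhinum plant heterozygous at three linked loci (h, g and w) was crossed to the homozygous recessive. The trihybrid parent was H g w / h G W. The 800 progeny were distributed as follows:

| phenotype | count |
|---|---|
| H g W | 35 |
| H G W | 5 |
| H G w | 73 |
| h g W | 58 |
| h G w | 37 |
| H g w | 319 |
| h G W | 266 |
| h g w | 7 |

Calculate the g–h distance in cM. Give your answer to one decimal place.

17.9 cM

The two rarest classes, h g w and H G W, are the double crossovers. Comparing them with the parentals, only the h allele has switched, so h is the middle locus and the order is g – h – w.
Crossovers in the g–h interval produce the single-crossover classes H G w and h g W (73 + 58 = 131) plus the double crossovers (12).
RF(g–h) = (131 + 12) / 800 = 143/800 = 0.1787 → 17.9 cM.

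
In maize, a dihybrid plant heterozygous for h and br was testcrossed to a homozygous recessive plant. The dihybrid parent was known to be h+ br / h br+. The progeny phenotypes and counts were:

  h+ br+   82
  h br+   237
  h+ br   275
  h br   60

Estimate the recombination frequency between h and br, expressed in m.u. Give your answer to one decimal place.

21.7 m.u.

The recombinant classes are h+ br+ and h br: 82 + 60 = 142.
Recombination frequency = 142/654 = 0.2171 ≈ 21.7%, i.e. 21.7 m.u.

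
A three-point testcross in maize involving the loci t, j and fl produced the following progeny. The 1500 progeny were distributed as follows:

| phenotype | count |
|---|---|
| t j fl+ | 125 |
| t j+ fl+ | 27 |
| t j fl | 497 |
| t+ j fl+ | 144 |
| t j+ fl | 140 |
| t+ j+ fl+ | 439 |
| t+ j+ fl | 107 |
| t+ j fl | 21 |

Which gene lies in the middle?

t

The two most frequent reciprocal classes, t j fl and t+ j+ fl+, are the parental types, so the F1 was t j fl / t+ j+ fl+.
The two rarest classes, t+ j fl and t j+ fl+, are the double crossovers. Comparing them with the parentals, only the t allele has switched, so t is the middle locus and the order is fl – t – j.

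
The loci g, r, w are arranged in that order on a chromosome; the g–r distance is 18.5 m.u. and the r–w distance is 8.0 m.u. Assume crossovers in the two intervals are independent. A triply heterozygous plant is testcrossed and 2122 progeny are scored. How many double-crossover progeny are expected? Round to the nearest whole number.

31

Map distances give recombination frequencies of 0.185 and 0.080 for the two intervals.
With no interference, expected double-crossover frequency = 0.185 × 0.080 = 0.01480.
Expected number = 0.01480 × 2122 = 31.41 ≈ 31.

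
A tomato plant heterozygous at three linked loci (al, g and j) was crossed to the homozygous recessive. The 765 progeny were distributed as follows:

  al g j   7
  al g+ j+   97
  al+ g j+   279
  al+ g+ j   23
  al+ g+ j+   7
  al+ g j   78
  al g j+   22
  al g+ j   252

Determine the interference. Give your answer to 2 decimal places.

The two most frequent reciprocal classes, al g+ j and al+ g j+, are the parental types, so the F1 was al g+ j / al+ g j+.
The two rarest classes, al g j and al+ g+ j+, are the double crossovers. Comparing them with the parentals, only the g allele has switched, so g is the middle locus and the order is al – g – j.
al–g: (45 + 14)/765 = 0.0771; g–j: (175 + 14)/765 = 0.2471.
Expected DCO frequency = 0.0771 × 0.2471 ≈ 0.01905; observed = 14/765 ≈ 0.01830.
Coefficient of coincidence = 0.01830/0.01905 ≈ 0.96; interference = 1 − 0.96 = 0.04.

0.04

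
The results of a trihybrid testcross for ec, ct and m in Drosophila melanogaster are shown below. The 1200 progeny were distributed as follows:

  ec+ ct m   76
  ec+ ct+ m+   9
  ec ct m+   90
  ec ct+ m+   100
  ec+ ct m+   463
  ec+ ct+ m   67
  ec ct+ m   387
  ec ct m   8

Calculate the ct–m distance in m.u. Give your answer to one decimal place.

16.1 m.u.

The two most frequent reciprocal classes, ec+ ct m+ and ec ct+ m, are the parental types, so the F1 was ec+ ct m+ / ec ct+ m.
The two rarest classes, ec+ ct+ m+ and ec ct m, are the double crossovers. Comparing them with the parentals, only the ct allele has switched, so ct is the middle locus and the order is ec – ct – m.
Crossovers in the ct–m interval produce the single-crossover classes ec+ ct m and ec ct+ m+ (76 + 100 = 176) plus the double crossovers (17).
RF(ct–m) = (176 + 17) / 1200 = 193/1200 = 0.1608 → 16.1 m.u.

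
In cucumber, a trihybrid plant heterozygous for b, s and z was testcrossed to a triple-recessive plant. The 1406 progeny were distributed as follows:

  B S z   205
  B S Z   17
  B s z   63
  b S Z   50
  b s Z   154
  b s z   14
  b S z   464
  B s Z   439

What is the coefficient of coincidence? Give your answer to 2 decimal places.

0.78

The two most frequent reciprocal classes, b S z and B s Z, are the parental types, so the F1 was b S z / B s Z.
The two rarest classes, b s z and B S Z, are the double crossovers. Comparing them with the parentals, only the s allele has switched, so s is the middle locus and the order is z – s – b.
z–s: (113 + 31)/1406 = 0.1024; s–b: (359 + 31)/1406 = 0.2774.
Expected DCO frequency = 0.1024 × 0.2774 ≈ 0.02841; observed = 31/1406 ≈ 0.02205.
Coefficient of coincidence = 0.02205/0.02841 ≈ 0.78.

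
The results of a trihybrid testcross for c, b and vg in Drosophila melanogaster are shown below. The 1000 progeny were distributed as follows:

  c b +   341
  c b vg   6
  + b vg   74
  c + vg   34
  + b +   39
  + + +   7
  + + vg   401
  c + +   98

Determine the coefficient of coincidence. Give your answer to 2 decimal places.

The two most frequent reciprocal classes, c b + and + + vg, are the parental types, so the F1 was c b + / + + vg.
The two rarest classes, c b vg and + + +, are the double crossovers. Comparing them with the parentals, only the vg allele has switched, so vg is the middle locus and the order is b – vg – c.
b–vg: (172 + 13)/1000 = 0.1850; vg–c: (73 + 13)/1000 = 0.0860.
Expected DCO frequency = 0.1850 × 0.0860 ≈ 0.01591; observed = 13/1000 ≈ 0.01300.
Coefficient of coincidence = 0.01300/0.01591 ≈ 0.82.

0.82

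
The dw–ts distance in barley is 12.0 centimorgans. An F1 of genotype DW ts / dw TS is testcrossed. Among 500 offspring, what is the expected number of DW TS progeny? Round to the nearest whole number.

A map distance of 12.0 centimorgans corresponds to a recombination frequency of 0.120.
The F1 is DW ts / dw TS, so DW TS is a recombinant gamete class with expected frequency r/2 = 0.120/2 = 0.0600.
Expected number = 0.0600 × 500 = 30.00 ≈ 30.

30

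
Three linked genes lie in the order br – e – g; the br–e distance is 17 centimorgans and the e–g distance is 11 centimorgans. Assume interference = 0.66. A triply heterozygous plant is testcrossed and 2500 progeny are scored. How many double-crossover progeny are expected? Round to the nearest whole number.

Map distances give recombination frequencies of 0.170 and 0.110 for the two intervals.
With interference 0.66 (so coincidence = 0.34), expected double-crossover frequency = 0.170 × 0.110 × 0.34 = 0.00636.
Expected number = 0.00636 × 2500 = 15.89 ≈ 16.

16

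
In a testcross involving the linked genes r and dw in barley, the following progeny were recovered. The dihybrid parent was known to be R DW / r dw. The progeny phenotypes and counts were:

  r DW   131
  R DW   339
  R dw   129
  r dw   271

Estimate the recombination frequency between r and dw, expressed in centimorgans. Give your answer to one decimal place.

29.9 centimorgans

The recombinant classes are R dw and r DW: 129 + 131 = 260.
Recombination frequency = 260/870 = 0.2989 ≈ 29.9%, i.e. 29.9 centimorgans.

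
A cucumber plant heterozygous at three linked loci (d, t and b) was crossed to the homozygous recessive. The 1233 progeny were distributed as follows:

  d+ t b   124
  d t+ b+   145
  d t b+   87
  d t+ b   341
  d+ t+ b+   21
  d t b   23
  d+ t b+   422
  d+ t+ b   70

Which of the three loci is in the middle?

The two most frequent reciprocal classes, d t+ b and d+ t b+, are the parental types, so the F1 was d t+ b / d+ t b+.
The two rarest classes, d t b and d+ t+ b+, are the double crossovers. Comparing them with the parentals, only the t allele has switched, so t is the middle locus and the order is b – t – d.

t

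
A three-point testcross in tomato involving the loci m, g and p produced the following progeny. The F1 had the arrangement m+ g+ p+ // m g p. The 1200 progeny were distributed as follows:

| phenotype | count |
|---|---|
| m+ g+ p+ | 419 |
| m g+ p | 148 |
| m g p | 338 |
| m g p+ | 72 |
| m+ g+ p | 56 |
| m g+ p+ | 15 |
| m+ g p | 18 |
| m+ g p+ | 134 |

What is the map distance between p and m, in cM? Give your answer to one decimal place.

13.4 cM

The two rarest classes, m g+ p+ and m+ g p, are the double crossovers. Comparing them with the parentals, only the m allele has switched, so m is the middle locus and the order is p – m – g.
Crossovers in the p–m interval produce the single-crossover classes m+ g+ p and m g p+ (56 + 72 = 128) plus the double crossovers (33).
RF(p–m) = (128 + 33) / 1200 = 161/1200 = 0.1342 → 13.4 cM.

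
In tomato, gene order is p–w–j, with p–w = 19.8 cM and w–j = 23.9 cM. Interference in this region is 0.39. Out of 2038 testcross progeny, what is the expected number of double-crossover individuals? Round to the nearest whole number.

59

Map distances give recombination frequencies of 0.198 and 0.239 for the two intervals.
With interference 0.39 (so coincidence = 0.61), expected double-crossover frequency = 0.198 × 0.239 × 0.61 = 0.02887.
Expected number = 0.02887 × 2038 = 58.83 ≈ 59.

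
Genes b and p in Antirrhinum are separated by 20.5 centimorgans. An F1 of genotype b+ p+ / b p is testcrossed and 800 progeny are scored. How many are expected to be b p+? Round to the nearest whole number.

A map distance of 20.5 centimorgans corresponds to a recombination frequency of 0.205.
The F1 is b+ p+ / b p, so b p+ is a recombinant gamete class with expected frequency r/2 = 0.205/2 = 0.1025.
Expected number = 0.1025 × 800 = 82.00 ≈ 82.

82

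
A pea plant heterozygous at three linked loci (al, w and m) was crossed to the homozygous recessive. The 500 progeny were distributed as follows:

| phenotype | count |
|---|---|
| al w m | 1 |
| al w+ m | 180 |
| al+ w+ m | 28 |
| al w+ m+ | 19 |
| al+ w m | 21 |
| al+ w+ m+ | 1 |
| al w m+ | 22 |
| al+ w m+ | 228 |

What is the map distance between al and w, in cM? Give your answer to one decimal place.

10.4 cM

The two most frequent reciprocal classes, al+ w m+ and al w+ m, are the parental types, so the F1 was al+ w m+ / al w+ m.
The two rarest classes, al+ w+ m+ and al w m, are the double crossovers. Comparing them with the parentals, only the w allele has switched, so w is the middle locus and the order is m – w – al.
Crossovers in the w–al interval produce the single-crossover classes al w m+ and al+ w+ m (22 + 28 = 50) plus the double crossovers (2).
RF(w–al) = (50 + 2) / 500 = 52/500 = 0.1040 → 10.4 cM.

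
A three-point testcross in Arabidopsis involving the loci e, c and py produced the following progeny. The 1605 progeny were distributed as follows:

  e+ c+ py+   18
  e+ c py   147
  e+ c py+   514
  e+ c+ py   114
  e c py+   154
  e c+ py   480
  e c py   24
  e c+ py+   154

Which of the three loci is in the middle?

The two most frequent reciprocal classes, e c+ py and e+ c py+, are the parental types, so the F1 was e c+ py / e+ c py+.
The two rarest classes, e c py and e+ c+ py+, are the double crossovers. Comparing them with the parentals, only the c allele has switched, so c is the middle locus and the order is py – c – e.

c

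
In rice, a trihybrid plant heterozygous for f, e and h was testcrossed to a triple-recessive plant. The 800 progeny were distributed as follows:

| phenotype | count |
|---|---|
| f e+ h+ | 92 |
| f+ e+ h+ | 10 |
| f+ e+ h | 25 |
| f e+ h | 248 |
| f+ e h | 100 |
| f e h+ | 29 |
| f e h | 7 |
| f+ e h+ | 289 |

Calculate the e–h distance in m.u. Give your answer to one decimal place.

The two most frequent reciprocal classes, f e+ h and f+ e h+, are the parental types, so the F1 was f e+ h / f+ e h+.
The two rarest classes, f e h and f+ e+ h+, are the double crossovers. Comparing them with the parentals, only the e allele has switched, so e is the middle locus and the order is f – e – h.
Crossovers in the e–h interval produce the single-crossover classes f e+ h+ and f+ e h (92 + 100 = 192) plus the double crossovers (17).
RF(e–h) = (192 + 17) / 800 = 209/800 = 0.2612 → 26.1 m.u.

26.1 m.u.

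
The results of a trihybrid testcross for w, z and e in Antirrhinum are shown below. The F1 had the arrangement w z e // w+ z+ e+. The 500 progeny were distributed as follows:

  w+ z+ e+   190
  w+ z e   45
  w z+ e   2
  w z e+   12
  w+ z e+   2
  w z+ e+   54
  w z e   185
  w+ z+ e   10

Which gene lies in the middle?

z

The two rarest classes, w z+ e and w+ z e+, are the double crossovers. Comparing them with the parentals, only the z allele has switched, so z is the middle locus and the order is w – z – e.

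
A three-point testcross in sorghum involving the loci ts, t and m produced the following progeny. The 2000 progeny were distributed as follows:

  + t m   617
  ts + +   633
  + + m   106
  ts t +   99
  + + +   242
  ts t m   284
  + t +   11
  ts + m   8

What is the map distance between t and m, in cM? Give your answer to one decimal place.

The two most frequent reciprocal classes, ts + + and + t m, are the parental types, so the F1 was ts + + / + t m.
The two rarest classes, ts + m and + t +, are the double crossovers. Comparing them with the parentals, only the m allele has switched, so m is the middle locus and the order is ts – m – t.
Crossovers in the m–t interval produce the single-crossover classes ts t + and + + m (99 + 106 = 205) plus the double crossovers (19).
RF(m–t) = (205 + 19) / 2000 = 224/2000 = 0.1120 → 11.2 cM.

11.2 cM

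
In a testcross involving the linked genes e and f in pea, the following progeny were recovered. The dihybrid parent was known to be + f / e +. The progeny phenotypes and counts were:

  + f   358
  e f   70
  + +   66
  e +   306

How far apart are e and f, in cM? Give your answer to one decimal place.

17.0 cM

The recombinant classes are + + and e f: 66 + 70 = 136.
Recombination frequency = 136/800 = 0.1700 ≈ 17.0%, i.e. 17.0 cM.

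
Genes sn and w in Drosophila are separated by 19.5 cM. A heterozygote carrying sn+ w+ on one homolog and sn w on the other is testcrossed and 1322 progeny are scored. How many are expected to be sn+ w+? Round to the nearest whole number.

A map distance of 19.5 cM corresponds to a recombination frequency of 0.195.
The F1 is sn+ w+ / sn w, so sn+ w+ is a parental gamete class with expected frequency (1 − r)/2 = 0.805/2 = 0.4025.
Expected number = 0.4025 × 1322 = 532.10 ≈ 532.

532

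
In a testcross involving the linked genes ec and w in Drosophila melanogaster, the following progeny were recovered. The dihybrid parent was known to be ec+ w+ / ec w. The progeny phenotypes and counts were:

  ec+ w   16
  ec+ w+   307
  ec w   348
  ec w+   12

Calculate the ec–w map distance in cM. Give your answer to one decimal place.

4.1 cM

The recombinant classes are ec+ w and ec w+: 16 + 12 = 28.
Recombination frequency = 28/683 = 0.0410 ≈ 4.1%, i.e. 4.1 cM.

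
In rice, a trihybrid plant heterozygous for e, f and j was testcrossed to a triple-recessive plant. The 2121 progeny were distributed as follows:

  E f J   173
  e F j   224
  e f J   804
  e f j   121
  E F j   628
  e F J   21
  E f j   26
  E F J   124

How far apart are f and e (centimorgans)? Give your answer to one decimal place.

20.9 centimorgans

The two most frequent reciprocal classes, e f J and E F j, are the parental types, so the F1 was e f J / E F j.
The two rarest classes, e F J and E f j, are the double crossovers. Comparing them with the parentals, only the f allele has switched, so f is the middle locus and the order is e – f – j.
Crossovers in the e–f interval produce the single-crossover classes E f J and e F j (173 + 224 = 397) plus the double crossovers (47).
RF(e–f) = (397 + 47) / 2121 = 444/2121 = 0.2093 → 20.9 centimorgans.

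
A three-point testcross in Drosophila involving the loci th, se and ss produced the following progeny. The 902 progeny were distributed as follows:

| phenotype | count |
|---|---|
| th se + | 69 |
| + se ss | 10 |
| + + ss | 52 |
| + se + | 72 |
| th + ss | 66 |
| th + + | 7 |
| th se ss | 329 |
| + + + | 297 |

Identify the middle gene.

th

The two most frequent reciprocal classes, + + + and th se ss, are the parental types, so the F1 was + + + / th se ss.
The two rarest classes, th + + and + se ss, are the double crossovers. Comparing them with the parentals, only the th allele has switched, so th is the middle locus and the order is se – th – ss.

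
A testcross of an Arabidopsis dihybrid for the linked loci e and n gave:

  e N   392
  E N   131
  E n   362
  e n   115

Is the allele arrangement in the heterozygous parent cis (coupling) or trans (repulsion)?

trans

The two most frequent classes are E n (362) and e N (392); these are the parental (non-recombinant) types.
So the F1 carried E n on one chromosome and e N on the other — the recessive alleles are on opposite chromosomes (trans / repulsion).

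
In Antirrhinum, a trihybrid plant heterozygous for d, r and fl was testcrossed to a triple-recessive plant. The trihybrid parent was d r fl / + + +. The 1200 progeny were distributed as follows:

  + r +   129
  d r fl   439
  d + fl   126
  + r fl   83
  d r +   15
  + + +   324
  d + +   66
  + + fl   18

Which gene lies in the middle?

fl

The two rarest classes, d r + and + + fl, are the double crossovers. Comparing them with the parentals, only the fl allele has switched, so fl is the middle locus and the order is r – fl – d.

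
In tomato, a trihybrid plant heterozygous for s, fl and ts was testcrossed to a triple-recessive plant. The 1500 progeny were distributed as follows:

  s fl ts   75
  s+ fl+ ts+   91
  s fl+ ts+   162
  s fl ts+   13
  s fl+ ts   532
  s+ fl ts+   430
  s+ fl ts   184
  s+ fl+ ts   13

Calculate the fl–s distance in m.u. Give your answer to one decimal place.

12.8 m.u.

The two most frequent reciprocal classes, s fl+ ts and s+ fl ts+, are the parental types, so the F1 was s fl+ ts / s+ fl ts+.
The two rarest classes, s+ fl+ ts and s fl ts+, are the double crossovers. Comparing them with the parentals, only the s allele has switched, so s is the middle locus and the order is fl – s – ts.
Crossovers in the fl–s interval produce the single-crossover classes s fl ts and s+ fl+ ts+ (75 + 91 = 166) plus the double crossovers (26).
RF(fl–s) = (166 + 26) / 1500 = 192/1500 = 0.1280 → 12.8 m.u.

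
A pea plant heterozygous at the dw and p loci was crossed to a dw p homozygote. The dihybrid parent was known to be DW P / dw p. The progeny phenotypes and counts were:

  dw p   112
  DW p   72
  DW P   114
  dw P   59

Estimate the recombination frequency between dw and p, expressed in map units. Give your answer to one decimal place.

The recombinant classes are DW p and dw P: 72 + 59 = 131.
Recombination frequency = 131/357 = 0.3669 ≈ 36.7%, i.e. 36.7 map units.

36.7 map units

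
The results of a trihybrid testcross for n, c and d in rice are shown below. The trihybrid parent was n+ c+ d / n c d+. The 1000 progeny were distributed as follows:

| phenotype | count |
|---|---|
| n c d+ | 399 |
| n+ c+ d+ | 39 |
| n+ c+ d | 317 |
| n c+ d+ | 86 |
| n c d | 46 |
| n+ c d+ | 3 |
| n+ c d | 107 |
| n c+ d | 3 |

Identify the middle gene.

n

The two rarest classes, n c+ d and n+ c d+, are the double crossovers. Comparing them with the parentals, only the n allele has switched, so n is the middle locus and the order is d – n – c.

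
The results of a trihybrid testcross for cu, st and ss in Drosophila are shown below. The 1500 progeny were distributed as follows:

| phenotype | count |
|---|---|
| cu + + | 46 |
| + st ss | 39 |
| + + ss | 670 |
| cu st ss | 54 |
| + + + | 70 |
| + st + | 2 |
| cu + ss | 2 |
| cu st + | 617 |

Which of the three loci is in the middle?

cu

The two most frequent reciprocal classes, + + ss and cu st +, are the parental types, so the F1 was + + ss / cu st +.
The two rarest classes, cu + ss and + st +, are the double crossovers. Comparing them with the parentals, only the cu allele has switched, so cu is the middle locus and the order is st – cu – ss.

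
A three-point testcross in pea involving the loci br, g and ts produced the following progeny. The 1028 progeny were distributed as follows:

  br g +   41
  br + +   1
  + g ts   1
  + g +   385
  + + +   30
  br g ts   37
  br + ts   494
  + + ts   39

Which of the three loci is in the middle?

The two most frequent reciprocal classes, br + ts and + g +, are the parental types, so the F1 was br + ts / + g +.
The two rarest classes, br + + and + g ts, are the double crossovers. Comparing them with the parentals, only the ts allele has switched, so ts is the middle locus and the order is g – ts – br.

ts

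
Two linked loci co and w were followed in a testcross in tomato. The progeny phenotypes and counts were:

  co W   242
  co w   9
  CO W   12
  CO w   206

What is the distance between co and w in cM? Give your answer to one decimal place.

The two most frequent classes, CO w (206) and co W (242), are the parental types, so the F1 was CO w / co W.
The recombinant classes are CO W and co w: 12 + 9 = 21.
Recombination frequency = 21/469 = 0.0448 ≈ 4.5%, i.e. 4.5 cM.

4.5 cM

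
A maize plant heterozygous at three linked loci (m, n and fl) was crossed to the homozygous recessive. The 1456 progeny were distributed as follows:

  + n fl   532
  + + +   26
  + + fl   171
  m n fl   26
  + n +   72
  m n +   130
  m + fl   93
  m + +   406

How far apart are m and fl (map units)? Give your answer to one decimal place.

The two most frequent reciprocal classes, + n fl and m + +, are the parental types, so the F1 was + n fl / m + +.
The two rarest classes, m n fl and + + +, are the double crossovers. Comparing them with the parentals, only the m allele has switched, so m is the middle locus and the order is n – m – fl.
Crossovers in the m–fl interval produce the single-crossover classes + n + and m + fl (72 + 93 = 165) plus the double crossovers (52).
RF(m–fl) = (165 + 52) / 1456 = 217/1456 = 0.1490 → 14.9 map units.

14.9 map units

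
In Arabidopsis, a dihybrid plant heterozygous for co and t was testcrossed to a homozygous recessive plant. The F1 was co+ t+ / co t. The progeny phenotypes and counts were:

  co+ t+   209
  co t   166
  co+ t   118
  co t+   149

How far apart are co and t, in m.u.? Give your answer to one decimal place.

The recombinant classes are co+ t and co t+: 118 + 149 = 267.
Recombination frequency = 267/642 = 0.4159 ≈ 41.6%, i.e. 41.6 m.u.

41.6 m.u.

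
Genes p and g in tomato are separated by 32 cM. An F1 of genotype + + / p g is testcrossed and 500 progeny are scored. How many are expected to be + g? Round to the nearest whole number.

80

A map distance of 32 cM corresponds to a recombination frequency of 0.320.
The F1 is + + / p g, so + g is a recombinant gamete class with expected frequency r/2 = 0.320/2 = 0.1600.
Expected number = 0.1600 × 500 = 80.00 ≈ 80.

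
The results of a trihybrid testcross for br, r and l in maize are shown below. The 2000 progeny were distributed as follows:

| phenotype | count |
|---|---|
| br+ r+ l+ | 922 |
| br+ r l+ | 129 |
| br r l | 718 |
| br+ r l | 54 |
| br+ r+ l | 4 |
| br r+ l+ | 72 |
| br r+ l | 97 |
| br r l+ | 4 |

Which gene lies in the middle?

l

The two most frequent reciprocal classes, br r l and br+ r+ l+, are the parental types, so the F1 was br r l / br+ r+ l+.
The two rarest classes, br r l+ and br+ r+ l, are the double crossovers. Comparing them with the parentals, only the l allele has switched, so l is the middle locus and the order is br – l – r.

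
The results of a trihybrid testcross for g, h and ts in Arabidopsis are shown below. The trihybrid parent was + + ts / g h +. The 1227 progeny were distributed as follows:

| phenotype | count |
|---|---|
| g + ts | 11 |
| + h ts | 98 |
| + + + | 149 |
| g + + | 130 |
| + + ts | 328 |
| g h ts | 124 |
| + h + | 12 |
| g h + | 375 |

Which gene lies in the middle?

The two rarest classes, g + ts and + h +, are the double crossovers. Comparing them with the parentals, only the g allele has switched, so g is the middle locus and the order is h – g – ts.

g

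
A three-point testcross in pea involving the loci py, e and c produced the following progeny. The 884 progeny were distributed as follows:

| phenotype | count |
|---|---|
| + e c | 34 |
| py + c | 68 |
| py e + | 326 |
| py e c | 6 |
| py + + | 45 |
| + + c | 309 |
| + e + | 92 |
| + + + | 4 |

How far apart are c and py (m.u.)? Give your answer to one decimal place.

19.2 m.u.

The two most frequent reciprocal classes, py e + and + + c, are the parental types, so the F1 was py e + / + + c.
The two rarest classes, py e c and + + +, are the double crossovers. Comparing them with the parentals, only the c allele has switched, so c is the middle locus and the order is e – c – py.
Crossovers in the c–py interval produce the single-crossover classes + e + and py + c (92 + 68 = 160) plus the double crossovers (10).
RF(c–py) = (160 + 10) / 884 = 170/884 = 0.1923 → 19.2 m.u.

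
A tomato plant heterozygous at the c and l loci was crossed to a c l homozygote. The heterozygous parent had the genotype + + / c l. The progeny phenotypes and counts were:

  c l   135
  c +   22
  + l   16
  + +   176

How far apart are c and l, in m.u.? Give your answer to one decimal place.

The recombinant classes are + l and c +: 16 + 22 = 38.
Recombination frequency = 38/349 = 0.1089 ≈ 10.9%, i.e. 10.9 m.u.

10.9 m.u.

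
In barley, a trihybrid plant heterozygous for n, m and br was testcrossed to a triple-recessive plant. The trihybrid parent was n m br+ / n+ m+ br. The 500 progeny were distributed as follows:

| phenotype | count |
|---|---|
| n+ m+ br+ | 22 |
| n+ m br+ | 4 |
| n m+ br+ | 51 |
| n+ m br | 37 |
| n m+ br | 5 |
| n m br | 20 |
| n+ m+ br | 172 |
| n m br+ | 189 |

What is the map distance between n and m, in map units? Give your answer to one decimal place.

The two rarest classes, n+ m br+ and n m+ br, are the double crossovers. Comparing them with the parentals, only the n allele has switched, so n is the middle locus and the order is m – n – br.
Crossovers in the m–n interval produce the single-crossover classes n m+ br+ and n+ m br (51 + 37 = 88) plus the double crossovers (9).
RF(m–n) = (88 + 9) / 500 = 97/500 = 0.1940 → 19.4 map units.

19.4 map units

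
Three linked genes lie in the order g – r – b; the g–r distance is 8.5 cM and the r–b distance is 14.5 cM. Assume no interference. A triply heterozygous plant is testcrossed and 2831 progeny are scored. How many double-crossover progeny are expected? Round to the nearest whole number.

Map distances give recombination frequencies of 0.085 and 0.145 for the two intervals.
With no interference, expected double-crossover frequency = 0.085 × 0.145 = 0.01233.
Expected number = 0.01233 × 2831 = 34.89 ≈ 35.

35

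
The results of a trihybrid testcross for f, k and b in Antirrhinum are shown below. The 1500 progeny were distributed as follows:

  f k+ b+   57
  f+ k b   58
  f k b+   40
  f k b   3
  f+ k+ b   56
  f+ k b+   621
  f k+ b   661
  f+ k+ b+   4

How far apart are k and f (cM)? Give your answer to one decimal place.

6.9 cM

The two most frequent reciprocal classes, f+ k b+ and f k+ b, are the parental types, so the F1 was f+ k b+ / f k+ b.
The two rarest classes, f+ k+ b+ and f k b, are the double crossovers. Comparing them with the parentals, only the k allele has switched, so k is the middle locus and the order is f – k – b.
Crossovers in the f–k interval produce the single-crossover classes f k b+ and f+ k+ b (40 + 56 = 96) plus the double crossovers (7).
RF(f–k) = (96 + 7) / 1500 = 103/1500 = 0.0687 → 6.9 cM.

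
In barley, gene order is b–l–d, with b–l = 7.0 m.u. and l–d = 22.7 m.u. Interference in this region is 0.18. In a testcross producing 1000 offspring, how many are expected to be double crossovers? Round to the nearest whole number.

13

Map distances give recombination frequencies of 0.070 and 0.227 for the two intervals.
With interference 0.18 (so coincidence = 0.82), expected double-crossover frequency = 0.070 × 0.227 × 0.82 = 0.01303.
Expected number = 0.01303 × 1000 = 13.03 ≈ 13.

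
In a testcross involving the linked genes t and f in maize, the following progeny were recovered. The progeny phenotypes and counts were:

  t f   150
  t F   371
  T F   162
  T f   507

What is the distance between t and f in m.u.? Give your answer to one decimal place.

The two most frequent classes, T f (507) and t F (371), are the parental types, so the F1 was T f / t F.
The recombinant classes are T F and t f: 162 + 150 = 312.
Recombination frequency = 312/1190 = 0.2622 ≈ 26.2%, i.e. 26.2 m.u.

26.2 m.u.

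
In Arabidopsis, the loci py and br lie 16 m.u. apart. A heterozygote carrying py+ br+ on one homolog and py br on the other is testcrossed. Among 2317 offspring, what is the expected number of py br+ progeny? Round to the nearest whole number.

A map distance of 16 m.u. corresponds to a recombination frequency of 0.160.
The F1 is py+ br+ / py br, so py br+ is a recombinant gamete class with expected frequency r/2 = 0.160/2 = 0.0800.
Expected number = 0.0800 × 2317 = 185.36 ≈ 185.

185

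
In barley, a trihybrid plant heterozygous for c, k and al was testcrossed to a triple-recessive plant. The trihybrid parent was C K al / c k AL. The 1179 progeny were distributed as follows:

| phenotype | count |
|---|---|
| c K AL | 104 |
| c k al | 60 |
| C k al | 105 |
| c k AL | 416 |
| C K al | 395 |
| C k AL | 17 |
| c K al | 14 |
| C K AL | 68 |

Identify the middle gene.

c

The two rarest classes, c K al and C k AL, are the double crossovers. Comparing them with the parentals, only the c allele has switched, so c is the middle locus and the order is k – c – al.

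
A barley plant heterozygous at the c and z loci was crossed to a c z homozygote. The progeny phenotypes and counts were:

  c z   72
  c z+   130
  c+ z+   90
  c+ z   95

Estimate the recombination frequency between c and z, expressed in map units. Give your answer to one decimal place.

The two most frequent classes, c+ z (95) and c z+ (130), are the parental types, so the F1 was c+ z / c z+.
The recombinant classes are c+ z+ and c z: 90 + 72 = 162.
Recombination frequency = 162/387 = 0.4186 ≈ 41.9%, i.e. 41.9 map units.

41.9 map units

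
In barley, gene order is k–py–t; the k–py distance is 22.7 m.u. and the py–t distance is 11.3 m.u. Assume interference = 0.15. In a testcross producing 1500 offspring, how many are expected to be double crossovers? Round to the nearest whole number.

Map distances give recombination frequencies of 0.227 and 0.113 for the two intervals.
With interference 0.15 (so coincidence = 0.85), expected double-crossover frequency = 0.227 × 0.113 × 0.85 = 0.02180.
Expected number = 0.02180 × 1500 = 32.71 ≈ 33.

33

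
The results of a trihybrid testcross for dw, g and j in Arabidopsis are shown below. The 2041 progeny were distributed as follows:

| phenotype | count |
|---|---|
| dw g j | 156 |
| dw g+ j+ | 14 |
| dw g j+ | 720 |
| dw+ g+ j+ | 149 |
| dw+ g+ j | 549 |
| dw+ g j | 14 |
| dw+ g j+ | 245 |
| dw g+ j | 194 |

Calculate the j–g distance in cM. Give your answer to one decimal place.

16.3 cM

The two most frequent reciprocal classes, dw g j+ and dw+ g+ j, are the parental types, so the F1 was dw g j+ / dw+ g+ j.
The two rarest classes, dw g+ j+ and dw+ g j, are the double crossovers. Comparing them with the parentals, only the g allele has switched, so g is the middle locus and the order is j – g – dw.
Crossovers in the j–g interval produce the single-crossover classes dw g j and dw+ g+ j+ (156 + 149 = 305) plus the double crossovers (28).
RF(j–g) = (305 + 28) / 2041 = 333/2041 = 0.1632 → 16.3 cM.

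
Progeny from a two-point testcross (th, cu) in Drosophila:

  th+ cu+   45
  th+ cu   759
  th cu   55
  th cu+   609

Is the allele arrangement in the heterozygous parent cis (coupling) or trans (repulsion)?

trans

The two most frequent classes are th+ cu (759) and th cu+ (609); these are the parental (non-recombinant) types.
So the F1 carried th+ cu on one chromosome and th cu+ on the other — the recessive alleles are on opposite chromosomes (trans / repulsion).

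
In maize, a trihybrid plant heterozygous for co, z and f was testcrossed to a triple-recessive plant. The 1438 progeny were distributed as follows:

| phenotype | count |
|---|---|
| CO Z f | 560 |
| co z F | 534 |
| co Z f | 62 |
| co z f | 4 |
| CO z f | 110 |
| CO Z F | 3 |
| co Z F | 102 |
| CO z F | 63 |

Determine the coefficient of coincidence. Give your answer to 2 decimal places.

0.35

The two most frequent reciprocal classes, CO Z f and co z F, are the parental types, so the F1 was CO Z f / co z F.
The two rarest classes, CO Z F and co z f, are the double crossovers. Comparing them with the parentals, only the f allele has switched, so f is the middle locus and the order is co – f – z.
co–f: (125 + 7)/1438 = 0.0918; f–z: (212 + 7)/1438 = 0.1523.
Expected DCO frequency = 0.0918 × 0.1523 ≈ 0.01398; observed = 7/1438 ≈ 0.00487.
Coefficient of coincidence = 0.00487/0.01398 ≈ 0.35.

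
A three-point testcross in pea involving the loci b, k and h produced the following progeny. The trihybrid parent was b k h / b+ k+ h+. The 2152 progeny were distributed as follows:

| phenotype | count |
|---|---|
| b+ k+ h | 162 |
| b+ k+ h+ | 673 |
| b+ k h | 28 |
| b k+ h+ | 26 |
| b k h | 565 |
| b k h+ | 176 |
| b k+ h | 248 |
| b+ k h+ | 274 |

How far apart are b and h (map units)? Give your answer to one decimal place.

18.2 map units

The two rarest classes, b+ k h and b k+ h+, are the double crossovers. Comparing them with the parentals, only the b allele has switched, so b is the middle locus and the order is k – b – h.
Crossovers in the b–h interval produce the single-crossover classes b k h+ and b+ k+ h (176 + 162 = 338) plus the double crossovers (54).
RF(b–h) = (338 + 54) / 2152 = 392/2152 = 0.1822 → 18.2 map units.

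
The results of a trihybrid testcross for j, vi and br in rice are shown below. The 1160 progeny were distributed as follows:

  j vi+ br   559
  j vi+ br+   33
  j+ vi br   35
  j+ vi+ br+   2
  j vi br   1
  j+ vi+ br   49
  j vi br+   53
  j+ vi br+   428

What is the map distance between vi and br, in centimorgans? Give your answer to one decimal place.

The two most frequent reciprocal classes, j vi+ br and j+ vi br+, are the parental types, so the F1 was j vi+ br / j+ vi br+.
The two rarest classes, j vi br and j+ vi+ br+, are the double crossovers. Comparing them with the parentals, only the vi allele has switched, so vi is the middle locus and the order is j – vi – br.
Crossovers in the vi–br interval produce the single-crossover classes j vi+ br+ and j+ vi br (33 + 35 = 68) plus the double crossovers (3).
RF(vi–br) = (68 + 3) / 1160 = 71/1160 = 0.0612 → 6.1 centimorgans.

6.1 centimorgans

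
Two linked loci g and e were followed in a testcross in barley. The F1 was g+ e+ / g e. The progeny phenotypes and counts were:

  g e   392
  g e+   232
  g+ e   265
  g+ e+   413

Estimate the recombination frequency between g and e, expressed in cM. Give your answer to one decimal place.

The recombinant classes are g+ e and g e+: 265 + 232 = 497.
Recombination frequency = 497/1302 = 0.3817 ≈ 38.2%, i.e. 38.2 cM.

38.2 cM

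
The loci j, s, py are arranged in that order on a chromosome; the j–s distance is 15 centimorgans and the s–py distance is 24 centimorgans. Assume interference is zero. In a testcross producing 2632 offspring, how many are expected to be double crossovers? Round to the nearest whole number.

95

Map distances give recombination frequencies of 0.150 and 0.240 for the two intervals.
With no interference, expected double-crossover frequency = 0.150 × 0.240 = 0.03600.
Expected number = 0.03600 × 2632 = 94.75 ≈ 95.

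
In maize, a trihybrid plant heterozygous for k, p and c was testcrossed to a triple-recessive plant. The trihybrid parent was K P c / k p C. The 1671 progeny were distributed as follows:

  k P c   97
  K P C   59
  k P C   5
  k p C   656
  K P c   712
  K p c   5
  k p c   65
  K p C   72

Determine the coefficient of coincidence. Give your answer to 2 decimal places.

0.70

The two rarest classes, K p c and k P C, are the double crossovers. Comparing them with the parentals, only the p allele has switched, so p is the middle locus and the order is k – p – c.
k–p: (169 + 10)/1671 = 0.1071; p–c: (124 + 10)/1671 = 0.0802.
Expected DCO frequency = 0.1071 × 0.0802 ≈ 0.00859; observed = 10/1671 ≈ 0.00598.
Coefficient of coincidence = 0.00598/0.00859 ≈ 0.70.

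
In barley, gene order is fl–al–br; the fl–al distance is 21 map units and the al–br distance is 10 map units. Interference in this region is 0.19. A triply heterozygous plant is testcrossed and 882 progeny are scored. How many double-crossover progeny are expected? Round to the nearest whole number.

15

Map distances give recombination frequencies of 0.210 and 0.100 for the two intervals.
With interference 0.19 (so coincidence = 0.81), expected double-crossover frequency = 0.210 × 0.100 × 0.81 = 0.01701.
Expected number = 0.01701 × 882 = 15.00 ≈ 15.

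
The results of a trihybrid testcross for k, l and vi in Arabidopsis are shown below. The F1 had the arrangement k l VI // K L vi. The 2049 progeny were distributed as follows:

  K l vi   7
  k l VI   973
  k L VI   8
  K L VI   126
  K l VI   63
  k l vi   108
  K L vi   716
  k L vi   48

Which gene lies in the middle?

The two rarest classes, k L VI and K l vi, are the double crossovers. Comparing them with the parentals, only the l allele has switched, so l is the middle locus and the order is k – l – vi.

l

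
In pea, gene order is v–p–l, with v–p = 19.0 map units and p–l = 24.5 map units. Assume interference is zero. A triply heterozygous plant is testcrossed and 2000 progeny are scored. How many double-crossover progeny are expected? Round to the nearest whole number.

Map distances give recombination frequencies of 0.190 and 0.245 for the two intervals.
With no interference, expected double-crossover frequency = 0.190 × 0.245 = 0.04655.
Expected number = 0.04655 × 2000 = 93.10 ≈ 93.

93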